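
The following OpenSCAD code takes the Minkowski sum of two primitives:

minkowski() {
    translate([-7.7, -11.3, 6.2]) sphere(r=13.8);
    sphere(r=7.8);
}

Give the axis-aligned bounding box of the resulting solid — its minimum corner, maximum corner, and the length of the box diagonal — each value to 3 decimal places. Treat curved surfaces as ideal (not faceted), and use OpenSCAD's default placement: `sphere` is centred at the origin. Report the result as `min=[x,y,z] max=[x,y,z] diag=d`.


min=[-29.300,-32.900,-15.400] max=[13.900,10.300,27.800] diag=74.825

A = translate([-7.7, -11.3, 6.2]) sphere(r=13.8) → bbox [-21.5,-25.1,-7.6] .. [6.1,2.5,20]
B = sphere(r=7.8) → bbox [-7.8,-7.8,-7.8] .. [7.8,7.8,7.8]
lo = A.lo+B.lo = [-21.5-7.8, -25.1-7.8, -7.6-7.8] = [-29.300,-32.900,-15.400]
hi = A.hi+B.hi = [6.1+7.8, 2.5+7.8, 20+7.8] = [13.900,10.300,27.800]
diag = √(43.2²+43.2²+43.2²) = √5598.72 = 74.825


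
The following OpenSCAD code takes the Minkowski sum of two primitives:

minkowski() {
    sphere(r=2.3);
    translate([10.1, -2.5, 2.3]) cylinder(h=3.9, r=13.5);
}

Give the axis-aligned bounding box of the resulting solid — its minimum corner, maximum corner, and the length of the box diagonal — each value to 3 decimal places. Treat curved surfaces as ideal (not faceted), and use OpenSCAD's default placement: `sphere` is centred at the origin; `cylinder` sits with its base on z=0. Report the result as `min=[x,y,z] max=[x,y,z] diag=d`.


A = translate([10.1, -2.5, 2.3]) cylinder(h=3.9, r=13.5) → bbox [-3.4,-16,2.3] .. [23.6,11,6.2]
B = sphere(r=2.3) → bbox [-2.3,-2.3,-2.3] .. [2.3,2.3,2.3]
lo = A.lo+B.lo = [-3.4-2.3, -16-2.3, 2.3-2.3] = [-5.700,-18.300,0.000]
hi = A.hi+B.hi = [23.6+2.3, 11+2.3, 6.2+2.3] = [25.900,13.300,8.500]
diag = √(31.6²+31.6²+8.5²) = √2069.37 = 45.490

min=[-5.700,-18.300,0.000] max=[25.900,13.300,8.500] diag=45.490


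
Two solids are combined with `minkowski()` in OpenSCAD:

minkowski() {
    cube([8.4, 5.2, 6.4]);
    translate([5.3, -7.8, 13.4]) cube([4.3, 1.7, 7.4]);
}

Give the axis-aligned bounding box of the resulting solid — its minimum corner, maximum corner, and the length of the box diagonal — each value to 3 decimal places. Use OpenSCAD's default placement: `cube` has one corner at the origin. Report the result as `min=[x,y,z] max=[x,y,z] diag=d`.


min=[5.300,-7.800,13.400] max=[18.000,-0.900,27.200] diag=19.983

A = translate([5.3, -7.8, 13.4]) cube([4.3, 1.7, 7.4]) → bbox [5.3,-7.8,13.4] .. [9.6,-6.1,20.8]
B = cube([8.4, 5.2, 6.4]) → bbox [0,0,0] .. [8.4,5.2,6.4]
lo = A.lo+B.lo = [5.3+0, -7.8+0, 13.4+0] = [5.300,-7.800,13.400]
hi = A.hi+B.hi = [9.6+8.4, -6.1+5.2, 20.8+6.4] = [18.000,-0.900,27.200]
diag = √(12.7²+6.9²+13.8²) = √399.34 = 19.983


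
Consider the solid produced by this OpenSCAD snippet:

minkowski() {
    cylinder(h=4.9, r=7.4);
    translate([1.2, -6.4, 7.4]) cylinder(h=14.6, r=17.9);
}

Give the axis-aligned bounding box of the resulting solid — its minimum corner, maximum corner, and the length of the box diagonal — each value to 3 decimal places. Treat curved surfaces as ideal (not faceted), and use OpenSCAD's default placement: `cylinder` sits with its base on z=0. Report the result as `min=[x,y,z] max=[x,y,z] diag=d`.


A = translate([1.2, -6.4, 7.4]) cylinder(h=14.6, r=17.9) → bbox [-16.7,-24.3,7.4] .. [19.1,11.5,22]
B = cylinder(h=4.9, r=7.4) → bbox [-7.4,-7.4,0] .. [7.4,7.4,4.9]
lo = A.lo+B.lo = [-16.7-7.4, -24.3-7.4, 7.4+0] = [-24.100,-31.700,7.400]
hi = A.hi+B.hi = [19.1+7.4, 11.5+7.4, 22+4.9] = [26.500,18.900,26.900]
diag = √(50.6²+50.6²+19.5²) = √5500.97 = 74.169

min=[-24.100,-31.700,7.400] max=[26.500,18.900,26.900] diag=74.169


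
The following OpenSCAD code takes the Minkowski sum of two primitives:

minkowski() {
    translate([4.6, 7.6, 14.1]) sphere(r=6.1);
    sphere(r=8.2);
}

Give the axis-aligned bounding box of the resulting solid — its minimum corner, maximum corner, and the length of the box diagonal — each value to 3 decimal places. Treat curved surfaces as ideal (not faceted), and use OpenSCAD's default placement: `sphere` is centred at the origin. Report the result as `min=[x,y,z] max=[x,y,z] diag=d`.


A = translate([4.6, 7.6, 14.1]) sphere(r=6.1) → bbox [-1.5,1.5,8] .. [10.7,13.7,20.2]
B = sphere(r=8.2) → bbox [-8.2,-8.2,-8.2] .. [8.2,8.2,8.2]
lo = A.lo+B.lo = [-1.5-8.2, 1.5-8.2, 8-8.2] = [-9.700,-6.700,-0.200]
hi = A.hi+B.hi = [10.7+8.2, 13.7+8.2, 20.2+8.2] = [18.900,21.900,28.400]
diag = √(28.6²+28.6²+28.6²) = √2453.88 = 49.537

min=[-9.700,-6.700,-0.200] max=[18.900,21.900,28.400] diag=49.537


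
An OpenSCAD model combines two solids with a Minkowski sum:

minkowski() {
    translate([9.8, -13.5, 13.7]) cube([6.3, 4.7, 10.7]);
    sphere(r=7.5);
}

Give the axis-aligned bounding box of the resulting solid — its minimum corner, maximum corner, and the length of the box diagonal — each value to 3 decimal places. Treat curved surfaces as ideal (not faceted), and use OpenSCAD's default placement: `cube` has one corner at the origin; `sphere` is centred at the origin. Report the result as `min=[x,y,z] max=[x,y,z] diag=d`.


A = translate([9.8, -13.5, 13.7]) cube([6.3, 4.7, 10.7]) → bbox [9.8,-13.5,13.7] .. [16.1,-8.8,24.4]
B = sphere(r=7.5) → bbox [-7.5,-7.5,-7.5] .. [7.5,7.5,7.5]
lo = A.lo+B.lo = [9.8-7.5, -13.5-7.5, 13.7-7.5] = [2.300,-21.000,6.200]
hi = A.hi+B.hi = [16.1+7.5, -8.8+7.5, 24.4+7.5] = [23.600,-1.300,31.900]
diag = √(21.3²+19.7²+25.7²) = √1502.27 = 38.759

min=[2.300,-21.000,6.200] max=[23.600,-1.300,31.900] diag=38.759


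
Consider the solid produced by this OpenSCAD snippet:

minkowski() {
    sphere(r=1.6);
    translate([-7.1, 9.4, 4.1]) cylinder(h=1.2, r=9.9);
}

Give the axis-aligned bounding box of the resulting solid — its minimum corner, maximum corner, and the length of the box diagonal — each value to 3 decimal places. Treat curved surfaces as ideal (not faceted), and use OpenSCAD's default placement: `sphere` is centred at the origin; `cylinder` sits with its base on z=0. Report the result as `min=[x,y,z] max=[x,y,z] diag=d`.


min=[-18.600,-2.100,2.500] max=[4.400,20.900,6.900] diag=32.823

A = translate([-7.1, 9.4, 4.1]) cylinder(h=1.2, r=9.9) → bbox [-17,-0.5,4.1] .. [2.8,19.3,5.3]
B = sphere(r=1.6) → bbox [-1.6,-1.6,-1.6] .. [1.6,1.6,1.6]
lo = A.lo+B.lo = [-17-1.6, -0.5-1.6, 4.1-1.6] = [-18.600,-2.100,2.500]
hi = A.hi+B.hi = [2.8+1.6, 19.3+1.6, 5.3+1.6] = [4.400,20.900,6.900]
diag = √(23²+23²+4.4²) = √1077.36 = 32.823


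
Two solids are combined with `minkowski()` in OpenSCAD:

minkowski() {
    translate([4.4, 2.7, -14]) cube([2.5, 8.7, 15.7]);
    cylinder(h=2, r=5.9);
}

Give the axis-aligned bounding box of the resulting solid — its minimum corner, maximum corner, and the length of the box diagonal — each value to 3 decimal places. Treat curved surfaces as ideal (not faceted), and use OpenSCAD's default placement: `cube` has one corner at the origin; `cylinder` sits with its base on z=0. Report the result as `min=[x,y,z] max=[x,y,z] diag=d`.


A = translate([4.4, 2.7, -14]) cube([2.5, 8.7, 15.7]) → bbox [4.4,2.7,-14] .. [6.9,11.4,1.7]
B = cylinder(h=2, r=5.9) → bbox [-5.9,-5.9,0] .. [5.9,5.9,2]
lo = A.lo+B.lo = [4.4-5.9, 2.7-5.9, -14+0] = [-1.500,-3.200,-14.000]
hi = A.hi+B.hi = [6.9+5.9, 11.4+5.9, 1.7+2] = [12.800,17.300,3.700]
diag = √(14.3²+20.5²+17.7²) = √938.03 = 30.627

min=[-1.500,-3.200,-14.000] max=[12.800,17.300,3.700] diag=30.627


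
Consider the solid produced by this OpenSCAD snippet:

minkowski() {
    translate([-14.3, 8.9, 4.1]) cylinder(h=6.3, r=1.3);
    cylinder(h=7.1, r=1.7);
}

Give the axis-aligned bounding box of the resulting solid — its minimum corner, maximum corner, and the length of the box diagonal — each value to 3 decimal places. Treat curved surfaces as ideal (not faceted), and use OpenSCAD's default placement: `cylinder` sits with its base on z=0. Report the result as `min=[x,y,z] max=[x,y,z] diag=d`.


A = translate([-14.3, 8.9, 4.1]) cylinder(h=6.3, r=1.3) → bbox [-15.6,7.6,4.1] .. [-13,10.2,10.4]
B = cylinder(h=7.1, r=1.7) → bbox [-1.7,-1.7,0] .. [1.7,1.7,7.1]
lo = A.lo+B.lo = [-15.6-1.7, 7.6-1.7, 4.1+0] = [-17.300,5.900,4.100]
hi = A.hi+B.hi = [-13+1.7, 10.2+1.7, 10.4+7.1] = [-11.300,11.900,17.500]
diag = √(6²+6²+13.4²) = √251.56 = 15.861

min=[-17.300,5.900,4.100] max=[-11.300,11.900,17.500] diag=15.861


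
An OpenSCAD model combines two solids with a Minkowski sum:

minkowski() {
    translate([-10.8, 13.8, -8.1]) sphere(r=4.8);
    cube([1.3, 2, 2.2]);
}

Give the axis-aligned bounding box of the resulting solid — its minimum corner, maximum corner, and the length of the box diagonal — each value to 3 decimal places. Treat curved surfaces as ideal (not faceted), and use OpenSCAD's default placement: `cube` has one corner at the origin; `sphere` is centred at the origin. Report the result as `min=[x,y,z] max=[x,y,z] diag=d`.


min=[-15.600,9.000,-12.900] max=[-4.700,20.600,-1.100] diag=19.814

A = translate([-10.8, 13.8, -8.1]) sphere(r=4.8) → bbox [-15.6,9,-12.9] .. [-6,18.6,-3.3]
B = cube([1.3, 2, 2.2]) → bbox [0,0,0] .. [1.3,2,2.2]
lo = A.lo+B.lo = [-15.6+0, 9+0, -12.9+0] = [-15.600,9.000,-12.900]
hi = A.hi+B.hi = [-6+1.3, 18.6+2, -3.3+2.2] = [-4.700,20.600,-1.100]
diag = √(10.9²+11.6²+11.8²) = √392.61 = 19.814


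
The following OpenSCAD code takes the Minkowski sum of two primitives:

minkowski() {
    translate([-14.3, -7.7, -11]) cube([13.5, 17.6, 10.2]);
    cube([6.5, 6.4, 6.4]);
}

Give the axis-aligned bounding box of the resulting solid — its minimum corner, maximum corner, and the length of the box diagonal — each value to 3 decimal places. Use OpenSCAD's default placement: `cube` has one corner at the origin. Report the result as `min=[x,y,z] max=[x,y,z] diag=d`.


A = translate([-14.3, -7.7, -11]) cube([13.5, 17.6, 10.2]) → bbox [-14.3,-7.7,-11] .. [-0.8,9.9,-0.8]
B = cube([6.5, 6.4, 6.4]) → bbox [0,0,0] .. [6.5,6.4,6.4]
lo = A.lo+B.lo = [-14.3+0, -7.7+0, -11+0] = [-14.300,-7.700,-11.000]
hi = A.hi+B.hi = [-0.8+6.5, 9.9+6.4, -0.8+6.4] = [5.700,16.300,5.600]
diag = √(20²+24²+16.6²) = √1251.56 = 35.377

min=[-14.300,-7.700,-11.000] max=[5.700,16.300,5.600] diag=35.377


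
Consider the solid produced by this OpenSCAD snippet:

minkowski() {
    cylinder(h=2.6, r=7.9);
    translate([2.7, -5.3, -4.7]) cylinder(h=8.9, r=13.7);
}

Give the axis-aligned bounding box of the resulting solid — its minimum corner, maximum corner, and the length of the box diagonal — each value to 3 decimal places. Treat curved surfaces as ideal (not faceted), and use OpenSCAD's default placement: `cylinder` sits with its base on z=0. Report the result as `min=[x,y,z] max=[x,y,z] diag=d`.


A = translate([2.7, -5.3, -4.7]) cylinder(h=8.9, r=13.7) → bbox [-11,-19,-4.7] .. [16.4,8.4,4.2]
B = cylinder(h=2.6, r=7.9) → bbox [-7.9,-7.9,0] .. [7.9,7.9,2.6]
lo = A.lo+B.lo = [-11-7.9, -19-7.9, -4.7+0] = [-18.900,-26.900,-4.700]
hi = A.hi+B.hi = [16.4+7.9, 8.4+7.9, 4.2+2.6] = [24.300,16.300,6.800]
diag = √(43.2²+43.2²+11.5²) = √3864.73 = 62.167

min=[-18.900,-26.900,-4.700] max=[24.300,16.300,6.800] diag=62.167


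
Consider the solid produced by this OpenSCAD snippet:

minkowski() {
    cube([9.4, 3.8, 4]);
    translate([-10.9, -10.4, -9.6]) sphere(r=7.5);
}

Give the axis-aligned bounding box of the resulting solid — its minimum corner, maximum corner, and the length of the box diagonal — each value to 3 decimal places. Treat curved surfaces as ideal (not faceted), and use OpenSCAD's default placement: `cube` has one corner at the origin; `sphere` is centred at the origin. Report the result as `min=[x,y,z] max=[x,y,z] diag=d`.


min=[-18.400,-17.900,-17.100] max=[6.000,0.900,1.900] diag=36.191

A = translate([-10.9, -10.4, -9.6]) sphere(r=7.5) → bbox [-18.4,-17.9,-17.1] .. [-3.4,-2.9,-2.1]
B = cube([9.4, 3.8, 4]) → bbox [0,0,0] .. [9.4,3.8,4]
lo = A.lo+B.lo = [-18.4+0, -17.9+0, -17.1+0] = [-18.400,-17.900,-17.100]
hi = A.hi+B.hi = [-3.4+9.4, -2.9+3.8, -2.1+4] = [6.000,0.900,1.900]
diag = √(24.4²+18.8²+19²) = √1309.8 = 36.191


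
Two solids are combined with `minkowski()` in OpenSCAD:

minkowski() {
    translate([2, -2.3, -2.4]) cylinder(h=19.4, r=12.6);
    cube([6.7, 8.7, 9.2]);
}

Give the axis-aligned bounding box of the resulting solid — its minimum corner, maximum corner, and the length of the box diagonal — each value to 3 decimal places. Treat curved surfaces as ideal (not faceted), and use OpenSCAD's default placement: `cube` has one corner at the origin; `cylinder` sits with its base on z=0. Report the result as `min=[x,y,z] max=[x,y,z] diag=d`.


min=[-10.600,-14.900,-2.400] max=[21.300,19.000,26.200] diag=54.633

A = translate([2, -2.3, -2.4]) cylinder(h=19.4, r=12.6) → bbox [-10.6,-14.9,-2.4] .. [14.6,10.3,17]
B = cube([6.7, 8.7, 9.2]) → bbox [0,0,0] .. [6.7,8.7,9.2]
lo = A.lo+B.lo = [-10.6+0, -14.9+0, -2.4+0] = [-10.600,-14.900,-2.400]
hi = A.hi+B.hi = [14.6+6.7, 10.3+8.7, 17+9.2] = [21.300,19.000,26.200]
diag = √(31.9²+33.9²+28.6²) = √2984.78 = 54.633


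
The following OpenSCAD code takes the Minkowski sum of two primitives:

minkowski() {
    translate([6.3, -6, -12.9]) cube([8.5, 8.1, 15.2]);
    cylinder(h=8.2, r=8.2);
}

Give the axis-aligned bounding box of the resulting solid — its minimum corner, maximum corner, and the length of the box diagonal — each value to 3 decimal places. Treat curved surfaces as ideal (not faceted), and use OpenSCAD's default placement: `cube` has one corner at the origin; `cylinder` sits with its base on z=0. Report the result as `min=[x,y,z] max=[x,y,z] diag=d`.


min=[-1.900,-14.200,-12.900] max=[23.000,10.300,10.500] diag=42.045

A = translate([6.3, -6, -12.9]) cube([8.5, 8.1, 15.2]) → bbox [6.3,-6,-12.9] .. [14.8,2.1,2.3]
B = cylinder(h=8.2, r=8.2) → bbox [-8.2,-8.2,0] .. [8.2,8.2,8.2]
lo = A.lo+B.lo = [6.3-8.2, -6-8.2, -12.9+0] = [-1.900,-14.200,-12.900]
hi = A.hi+B.hi = [14.8+8.2, 2.1+8.2, 2.3+8.2] = [23.000,10.300,10.500]
diag = √(24.9²+24.5²+23.4²) = √1767.82 = 42.045


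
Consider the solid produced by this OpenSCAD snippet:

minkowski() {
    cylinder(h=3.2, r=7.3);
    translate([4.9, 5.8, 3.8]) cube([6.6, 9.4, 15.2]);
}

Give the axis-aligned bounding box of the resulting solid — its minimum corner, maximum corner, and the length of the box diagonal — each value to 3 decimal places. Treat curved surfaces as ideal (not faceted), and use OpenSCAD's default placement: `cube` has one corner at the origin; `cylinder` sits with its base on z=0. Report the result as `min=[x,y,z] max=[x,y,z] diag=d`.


A = translate([4.9, 5.8, 3.8]) cube([6.6, 9.4, 15.2]) → bbox [4.9,5.8,3.8] .. [11.5,15.2,19]
B = cylinder(h=3.2, r=7.3) → bbox [-7.3,-7.3,0] .. [7.3,7.3,3.2]
lo = A.lo+B.lo = [4.9-7.3, 5.8-7.3, 3.8+0] = [-2.400,-1.500,3.800]
hi = A.hi+B.hi = [11.5+7.3, 15.2+7.3, 19+3.2] = [18.800,22.500,22.200]
diag = √(21.2²+24²+18.4²) = √1364 = 36.932

min=[-2.400,-1.500,3.800] max=[18.800,22.500,22.200] diag=36.932


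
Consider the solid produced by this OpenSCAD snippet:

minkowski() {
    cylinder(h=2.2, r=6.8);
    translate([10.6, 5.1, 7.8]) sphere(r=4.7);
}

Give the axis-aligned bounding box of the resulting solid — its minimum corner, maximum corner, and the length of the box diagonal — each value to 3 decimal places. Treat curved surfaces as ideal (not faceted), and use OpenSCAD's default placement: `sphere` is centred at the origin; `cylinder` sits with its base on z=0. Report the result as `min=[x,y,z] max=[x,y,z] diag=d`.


min=[-0.900,-6.400,3.100] max=[22.100,16.600,14.700] diag=34.533

A = translate([10.6, 5.1, 7.8]) sphere(r=4.7) → bbox [5.9,0.4,3.1] .. [15.3,9.8,12.5]
B = cylinder(h=2.2, r=6.8) → bbox [-6.8,-6.8,0] .. [6.8,6.8,2.2]
lo = A.lo+B.lo = [5.9-6.8, 0.4-6.8, 3.1+0] = [-0.900,-6.400,3.100]
hi = A.hi+B.hi = [15.3+6.8, 9.8+6.8, 12.5+2.2] = [22.100,16.600,14.700]
diag = √(23²+23²+11.6²) = √1192.56 = 34.533


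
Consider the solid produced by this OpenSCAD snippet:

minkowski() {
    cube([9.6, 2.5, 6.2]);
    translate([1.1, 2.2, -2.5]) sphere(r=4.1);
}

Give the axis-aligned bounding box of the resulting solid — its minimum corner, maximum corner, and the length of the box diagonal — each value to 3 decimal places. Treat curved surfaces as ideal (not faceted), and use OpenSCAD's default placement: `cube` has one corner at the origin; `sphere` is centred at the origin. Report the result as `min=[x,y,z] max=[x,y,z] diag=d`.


A = translate([1.1, 2.2, -2.5]) sphere(r=4.1) → bbox [-3,-1.9,-6.6] .. [5.2,6.3,1.6]
B = cube([9.6, 2.5, 6.2]) → bbox [0,0,0] .. [9.6,2.5,6.2]
lo = A.lo+B.lo = [-3+0, -1.9+0, -6.6+0] = [-3.000,-1.900,-6.600]
hi = A.hi+B.hi = [5.2+9.6, 6.3+2.5, 1.6+6.2] = [14.800,8.800,7.800]
diag = √(17.8²+10.7²+14.4²) = √638.69 = 25.272

min=[-3.000,-1.900,-6.600] max=[14.800,8.800,7.800] diag=25.272


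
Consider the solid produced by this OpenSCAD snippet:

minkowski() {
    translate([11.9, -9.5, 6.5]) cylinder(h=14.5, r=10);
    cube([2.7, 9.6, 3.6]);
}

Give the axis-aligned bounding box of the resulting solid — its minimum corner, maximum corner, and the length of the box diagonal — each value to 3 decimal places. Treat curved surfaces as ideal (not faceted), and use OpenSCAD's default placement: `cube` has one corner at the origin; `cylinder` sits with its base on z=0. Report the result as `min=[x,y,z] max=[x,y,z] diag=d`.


min=[1.900,-19.500,6.500] max=[24.600,10.100,24.600] diag=41.462

A = translate([11.9, -9.5, 6.5]) cylinder(h=14.5, r=10) → bbox [1.9,-19.5,6.5] .. [21.9,0.5,21]
B = cube([2.7, 9.6, 3.6]) → bbox [0,0,0] .. [2.7,9.6,3.6]
lo = A.lo+B.lo = [1.9+0, -19.5+0, 6.5+0] = [1.900,-19.500,6.500]
hi = A.hi+B.hi = [21.9+2.7, 0.5+9.6, 21+3.6] = [24.600,10.100,24.600]
diag = √(22.7²+29.6²+18.1²) = √1719.06 = 41.462


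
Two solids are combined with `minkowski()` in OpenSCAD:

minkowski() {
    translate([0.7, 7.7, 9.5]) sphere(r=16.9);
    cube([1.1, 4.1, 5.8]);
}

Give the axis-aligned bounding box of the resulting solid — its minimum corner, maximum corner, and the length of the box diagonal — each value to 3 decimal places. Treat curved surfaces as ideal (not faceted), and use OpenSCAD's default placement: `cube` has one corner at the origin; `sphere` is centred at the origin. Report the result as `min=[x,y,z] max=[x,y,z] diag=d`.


A = translate([0.7, 7.7, 9.5]) sphere(r=16.9) → bbox [-16.2,-9.2,-7.4] .. [17.6,24.6,26.4]
B = cube([1.1, 4.1, 5.8]) → bbox [0,0,0] .. [1.1,4.1,5.8]
lo = A.lo+B.lo = [-16.2+0, -9.2+0, -7.4+0] = [-16.200,-9.200,-7.400]
hi = A.hi+B.hi = [17.6+1.1, 24.6+4.1, 26.4+5.8] = [18.700,28.700,32.200]
diag = √(34.9²+37.9²+39.6²) = √4222.58 = 64.981

min=[-16.200,-9.200,-7.400] max=[18.700,28.700,32.200] diag=64.981


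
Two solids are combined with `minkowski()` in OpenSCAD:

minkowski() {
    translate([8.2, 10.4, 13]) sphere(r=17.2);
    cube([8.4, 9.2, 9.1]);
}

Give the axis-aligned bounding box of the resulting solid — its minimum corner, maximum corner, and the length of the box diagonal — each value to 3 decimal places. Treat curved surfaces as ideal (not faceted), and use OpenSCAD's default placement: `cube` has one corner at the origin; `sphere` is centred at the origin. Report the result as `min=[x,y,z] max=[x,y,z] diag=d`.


A = translate([8.2, 10.4, 13]) sphere(r=17.2) → bbox [-9,-6.8,-4.2] .. [25.4,27.6,30.2]
B = cube([8.4, 9.2, 9.1]) → bbox [0,0,0] .. [8.4,9.2,9.1]
lo = A.lo+B.lo = [-9+0, -6.8+0, -4.2+0] = [-9.000,-6.800,-4.200]
hi = A.hi+B.hi = [25.4+8.4, 27.6+9.2, 30.2+9.1] = [33.800,36.800,39.300]
diag = √(42.8²+43.6²+43.5²) = √5625.05 = 75.000

min=[-9.000,-6.800,-4.200] max=[33.800,36.800,39.300] diag=75.000


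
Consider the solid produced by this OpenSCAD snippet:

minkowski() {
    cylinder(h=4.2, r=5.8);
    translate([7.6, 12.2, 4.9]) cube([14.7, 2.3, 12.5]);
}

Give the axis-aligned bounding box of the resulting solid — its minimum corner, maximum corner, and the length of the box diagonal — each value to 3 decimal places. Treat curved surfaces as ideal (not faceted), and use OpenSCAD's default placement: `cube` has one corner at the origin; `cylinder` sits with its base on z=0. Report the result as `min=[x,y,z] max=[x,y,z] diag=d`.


A = translate([7.6, 12.2, 4.9]) cube([14.7, 2.3, 12.5]) → bbox [7.6,12.2,4.9] .. [22.3,14.5,17.4]
B = cylinder(h=4.2, r=5.8) → bbox [-5.8,-5.8,0] .. [5.8,5.8,4.2]
lo = A.lo+B.lo = [7.6-5.8, 12.2-5.8, 4.9+0] = [1.800,6.400,4.900]
hi = A.hi+B.hi = [22.3+5.8, 14.5+5.8, 17.4+4.2] = [28.100,20.300,21.600]
diag = √(26.3²+13.9²+16.7²) = √1163.79 = 34.114

min=[1.800,6.400,4.900] max=[28.100,20.300,21.600] diag=34.114


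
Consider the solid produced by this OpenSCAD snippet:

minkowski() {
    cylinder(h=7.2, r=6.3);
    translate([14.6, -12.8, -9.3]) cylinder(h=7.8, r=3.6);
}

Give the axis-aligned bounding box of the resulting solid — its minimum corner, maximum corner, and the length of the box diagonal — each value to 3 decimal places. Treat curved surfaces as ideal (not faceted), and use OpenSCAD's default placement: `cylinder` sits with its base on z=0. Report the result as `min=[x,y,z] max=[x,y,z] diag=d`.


min=[4.700,-22.700,-9.300] max=[24.500,-2.900,5.700] diag=31.766

A = translate([14.6, -12.8, -9.3]) cylinder(h=7.8, r=3.6) → bbox [11,-16.4,-9.3] .. [18.2,-9.2,-1.5]
B = cylinder(h=7.2, r=6.3) → bbox [-6.3,-6.3,0] .. [6.3,6.3,7.2]
lo = A.lo+B.lo = [11-6.3, -16.4-6.3, -9.3+0] = [4.700,-22.700,-9.300]
hi = A.hi+B.hi = [18.2+6.3, -9.2+6.3, -1.5+7.2] = [24.500,-2.900,5.700]
diag = √(19.8²+19.8²+15²) = √1009.08 = 31.766


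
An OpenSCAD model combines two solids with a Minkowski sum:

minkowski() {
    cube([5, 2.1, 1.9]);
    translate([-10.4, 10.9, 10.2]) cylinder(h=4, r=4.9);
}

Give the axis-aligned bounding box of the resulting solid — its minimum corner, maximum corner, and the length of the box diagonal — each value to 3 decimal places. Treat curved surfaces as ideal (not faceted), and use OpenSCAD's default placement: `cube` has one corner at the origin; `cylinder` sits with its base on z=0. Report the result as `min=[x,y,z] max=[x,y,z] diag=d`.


min=[-15.300,6.000,10.200] max=[-0.500,17.900,16.100] diag=19.886

A = translate([-10.4, 10.9, 10.2]) cylinder(h=4, r=4.9) → bbox [-15.3,6,10.2] .. [-5.5,15.8,14.2]
B = cube([5, 2.1, 1.9]) → bbox [0,0,0] .. [5,2.1,1.9]
lo = A.lo+B.lo = [-15.3+0, 6+0, 10.2+0] = [-15.300,6.000,10.200]
hi = A.hi+B.hi = [-5.5+5, 15.8+2.1, 14.2+1.9] = [-0.500,17.900,16.100]
diag = √(14.8²+11.9²+5.9²) = √395.46 = 19.886


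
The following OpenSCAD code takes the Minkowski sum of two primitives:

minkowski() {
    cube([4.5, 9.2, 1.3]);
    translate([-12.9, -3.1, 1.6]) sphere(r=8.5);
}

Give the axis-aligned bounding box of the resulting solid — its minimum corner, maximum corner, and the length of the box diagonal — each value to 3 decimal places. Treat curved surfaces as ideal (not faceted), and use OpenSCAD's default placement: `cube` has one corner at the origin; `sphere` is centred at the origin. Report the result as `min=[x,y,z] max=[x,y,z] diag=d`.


A = translate([-12.9, -3.1, 1.6]) sphere(r=8.5) → bbox [-21.4,-11.6,-6.9] .. [-4.4,5.4,10.1]
B = cube([4.5, 9.2, 1.3]) → bbox [0,0,0] .. [4.5,9.2,1.3]
lo = A.lo+B.lo = [-21.4+0, -11.6+0, -6.9+0] = [-21.400,-11.600,-6.900]
hi = A.hi+B.hi = [-4.4+4.5, 5.4+9.2, 10.1+1.3] = [0.100,14.600,11.400]
diag = √(21.5²+26.2²+18.3²) = √1483.58 = 38.517

min=[-21.400,-11.600,-6.900] max=[0.100,14.600,11.400] diag=38.517


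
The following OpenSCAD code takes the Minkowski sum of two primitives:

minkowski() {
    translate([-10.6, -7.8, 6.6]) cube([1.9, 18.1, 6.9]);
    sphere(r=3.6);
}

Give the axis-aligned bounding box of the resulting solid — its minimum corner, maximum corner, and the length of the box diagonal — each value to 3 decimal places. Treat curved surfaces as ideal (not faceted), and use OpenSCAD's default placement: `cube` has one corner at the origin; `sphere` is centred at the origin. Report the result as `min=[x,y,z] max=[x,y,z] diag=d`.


A = translate([-10.6, -7.8, 6.6]) cube([1.9, 18.1, 6.9]) → bbox [-10.6,-7.8,6.6] .. [-8.7,10.3,13.5]
B = sphere(r=3.6) → bbox [-3.6,-3.6,-3.6] .. [3.6,3.6,3.6]
lo = A.lo+B.lo = [-10.6-3.6, -7.8-3.6, 6.6-3.6] = [-14.200,-11.400,3.000]
hi = A.hi+B.hi = [-8.7+3.6, 10.3+3.6, 13.5+3.6] = [-5.100,13.900,17.100]
diag = √(9.1²+25.3²+14.1²) = √921.71 = 30.360

min=[-14.200,-11.400,3.000] max=[-5.100,13.900,17.100] diag=30.360


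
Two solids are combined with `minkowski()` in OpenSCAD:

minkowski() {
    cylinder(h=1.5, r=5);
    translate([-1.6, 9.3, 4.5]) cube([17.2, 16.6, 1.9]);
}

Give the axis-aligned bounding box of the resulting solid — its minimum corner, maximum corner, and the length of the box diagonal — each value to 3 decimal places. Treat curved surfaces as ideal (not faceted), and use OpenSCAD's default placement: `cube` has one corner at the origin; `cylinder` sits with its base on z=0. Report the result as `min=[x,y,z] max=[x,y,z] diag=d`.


A = translate([-1.6, 9.3, 4.5]) cube([17.2, 16.6, 1.9]) → bbox [-1.6,9.3,4.5] .. [15.6,25.9,6.4]
B = cylinder(h=1.5, r=5) → bbox [-5,-5,0] .. [5,5,1.5]
lo = A.lo+B.lo = [-1.6-5, 9.3-5, 4.5+0] = [-6.600,4.300,4.500]
hi = A.hi+B.hi = [15.6+5, 25.9+5, 6.4+1.5] = [20.600,30.900,7.900]
diag = √(27.2²+26.6²+3.4²) = √1458.96 = 38.196

min=[-6.600,4.300,4.500] max=[20.600,30.900,7.900] diag=38.196


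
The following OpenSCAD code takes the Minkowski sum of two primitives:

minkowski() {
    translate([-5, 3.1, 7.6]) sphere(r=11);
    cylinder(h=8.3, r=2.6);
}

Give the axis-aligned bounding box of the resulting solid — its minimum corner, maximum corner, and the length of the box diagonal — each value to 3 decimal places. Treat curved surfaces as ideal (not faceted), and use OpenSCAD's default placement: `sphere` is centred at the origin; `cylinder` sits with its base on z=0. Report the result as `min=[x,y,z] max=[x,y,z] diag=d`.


min=[-18.600,-10.500,-3.400] max=[8.600,16.700,26.900] diag=48.967

A = translate([-5, 3.1, 7.6]) sphere(r=11) → bbox [-16,-7.9,-3.4] .. [6,14.1,18.6]
B = cylinder(h=8.3, r=2.6) → bbox [-2.6,-2.6,0] .. [2.6,2.6,8.3]
lo = A.lo+B.lo = [-16-2.6, -7.9-2.6, -3.4+0] = [-18.600,-10.500,-3.400]
hi = A.hi+B.hi = [6+2.6, 14.1+2.6, 18.6+8.3] = [8.600,16.700,26.900]
diag = √(27.2²+27.2²+30.3²) = √2397.77 = 48.967


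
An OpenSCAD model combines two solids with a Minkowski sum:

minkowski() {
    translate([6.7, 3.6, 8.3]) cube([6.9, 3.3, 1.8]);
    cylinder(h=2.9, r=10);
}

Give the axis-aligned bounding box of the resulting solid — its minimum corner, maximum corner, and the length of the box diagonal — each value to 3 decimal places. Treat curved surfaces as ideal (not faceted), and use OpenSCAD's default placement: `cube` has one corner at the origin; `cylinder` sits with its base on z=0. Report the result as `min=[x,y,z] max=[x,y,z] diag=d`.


min=[-3.300,-6.400,8.300] max=[23.600,16.900,13.000] diag=35.897

A = translate([6.7, 3.6, 8.3]) cube([6.9, 3.3, 1.8]) → bbox [6.7,3.6,8.3] .. [13.6,6.9,10.1]
B = cylinder(h=2.9, r=10) → bbox [-10,-10,0] .. [10,10,2.9]
lo = A.lo+B.lo = [6.7-10, 3.6-10, 8.3+0] = [-3.300,-6.400,8.300]
hi = A.hi+B.hi = [13.6+10, 6.9+10, 10.1+2.9] = [23.600,16.900,13.000]
diag = √(26.9²+23.3²+4.7²) = √1288.59 = 35.897


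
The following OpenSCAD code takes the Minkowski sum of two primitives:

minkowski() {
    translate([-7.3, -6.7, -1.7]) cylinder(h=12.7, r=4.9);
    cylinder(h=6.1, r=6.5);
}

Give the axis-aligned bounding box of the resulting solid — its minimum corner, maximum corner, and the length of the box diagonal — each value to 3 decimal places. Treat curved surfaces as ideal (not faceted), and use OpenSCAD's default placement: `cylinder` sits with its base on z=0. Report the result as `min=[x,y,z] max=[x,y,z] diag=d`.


min=[-18.700,-18.100,-1.700] max=[4.100,4.700,17.100] diag=37.325

A = translate([-7.3, -6.7, -1.7]) cylinder(h=12.7, r=4.9) → bbox [-12.2,-11.6,-1.7] .. [-2.4,-1.8,11]
B = cylinder(h=6.1, r=6.5) → bbox [-6.5,-6.5,0] .. [6.5,6.5,6.1]
lo = A.lo+B.lo = [-12.2-6.5, -11.6-6.5, -1.7+0] = [-18.700,-18.100,-1.700]
hi = A.hi+B.hi = [-2.4+6.5, -1.8+6.5, 11+6.1] = [4.100,4.700,17.100]
diag = √(22.8²+22.8²+18.8²) = √1393.12 = 37.325


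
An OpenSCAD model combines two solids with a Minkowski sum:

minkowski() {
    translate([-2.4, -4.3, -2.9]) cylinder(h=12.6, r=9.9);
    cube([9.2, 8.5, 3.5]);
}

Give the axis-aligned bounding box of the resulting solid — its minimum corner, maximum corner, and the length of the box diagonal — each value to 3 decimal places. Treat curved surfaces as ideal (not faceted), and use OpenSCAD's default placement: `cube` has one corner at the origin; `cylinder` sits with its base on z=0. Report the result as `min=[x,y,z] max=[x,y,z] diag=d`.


min=[-12.300,-14.200,-2.900] max=[16.700,14.100,13.200] diag=43.602

A = translate([-2.4, -4.3, -2.9]) cylinder(h=12.6, r=9.9) → bbox [-12.3,-14.2,-2.9] .. [7.5,5.6,9.7]
B = cube([9.2, 8.5, 3.5]) → bbox [0,0,0] .. [9.2,8.5,3.5]
lo = A.lo+B.lo = [-12.3+0, -14.2+0, -2.9+0] = [-12.300,-14.200,-2.900]
hi = A.hi+B.hi = [7.5+9.2, 5.6+8.5, 9.7+3.5] = [16.700,14.100,13.200]
diag = √(29²+28.3²+16.1²) = √1901.1 = 43.602


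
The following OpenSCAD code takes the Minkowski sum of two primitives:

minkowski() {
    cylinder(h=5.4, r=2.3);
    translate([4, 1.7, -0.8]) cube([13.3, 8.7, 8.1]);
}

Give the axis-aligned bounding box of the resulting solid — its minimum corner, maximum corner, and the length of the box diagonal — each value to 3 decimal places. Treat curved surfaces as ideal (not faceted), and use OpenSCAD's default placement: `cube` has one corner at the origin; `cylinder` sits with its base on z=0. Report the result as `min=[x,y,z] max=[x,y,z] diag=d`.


min=[1.700,-0.600,-0.800] max=[19.600,12.700,12.700] diag=26.068

A = translate([4, 1.7, -0.8]) cube([13.3, 8.7, 8.1]) → bbox [4,1.7,-0.8] .. [17.3,10.4,7.3]
B = cylinder(h=5.4, r=2.3) → bbox [-2.3,-2.3,0] .. [2.3,2.3,5.4]
lo = A.lo+B.lo = [4-2.3, 1.7-2.3, -0.8+0] = [1.700,-0.600,-0.800]
hi = A.hi+B.hi = [17.3+2.3, 10.4+2.3, 7.3+5.4] = [19.600,12.700,12.700]
diag = √(17.9²+13.3²+13.5²) = √679.55 = 26.068


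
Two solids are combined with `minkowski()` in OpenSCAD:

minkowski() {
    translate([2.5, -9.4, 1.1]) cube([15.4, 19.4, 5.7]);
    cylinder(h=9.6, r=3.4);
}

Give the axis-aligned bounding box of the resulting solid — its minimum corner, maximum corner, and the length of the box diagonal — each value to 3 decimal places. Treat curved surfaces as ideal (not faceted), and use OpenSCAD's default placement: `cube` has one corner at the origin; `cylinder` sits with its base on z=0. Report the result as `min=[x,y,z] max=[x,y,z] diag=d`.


A = translate([2.5, -9.4, 1.1]) cube([15.4, 19.4, 5.7]) → bbox [2.5,-9.4,1.1] .. [17.9,10,6.8]
B = cylinder(h=9.6, r=3.4) → bbox [-3.4,-3.4,0] .. [3.4,3.4,9.6]
lo = A.lo+B.lo = [2.5-3.4, -9.4-3.4, 1.1+0] = [-0.900,-12.800,1.100]
hi = A.hi+B.hi = [17.9+3.4, 10+3.4, 6.8+9.6] = [21.300,13.400,16.400]
diag = √(22.2²+26.2²+15.3²) = √1413.37 = 37.595

min=[-0.900,-12.800,1.100] max=[21.300,13.400,16.400] diag=37.595


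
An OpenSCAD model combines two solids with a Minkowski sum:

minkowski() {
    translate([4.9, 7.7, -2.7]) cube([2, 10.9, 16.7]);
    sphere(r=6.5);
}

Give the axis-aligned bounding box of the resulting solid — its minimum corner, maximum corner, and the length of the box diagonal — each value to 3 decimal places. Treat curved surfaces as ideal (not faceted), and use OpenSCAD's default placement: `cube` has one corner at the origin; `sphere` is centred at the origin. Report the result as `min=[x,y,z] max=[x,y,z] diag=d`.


A = translate([4.9, 7.7, -2.7]) cube([2, 10.9, 16.7]) → bbox [4.9,7.7,-2.7] .. [6.9,18.6,14]
B = sphere(r=6.5) → bbox [-6.5,-6.5,-6.5] .. [6.5,6.5,6.5]
lo = A.lo+B.lo = [4.9-6.5, 7.7-6.5, -2.7-6.5] = [-1.600,1.200,-9.200]
hi = A.hi+B.hi = [6.9+6.5, 18.6+6.5, 14+6.5] = [13.400,25.100,20.500]
diag = √(15²+23.9²+29.7²) = √1678.3 = 40.967

min=[-1.600,1.200,-9.200] max=[13.400,25.100,20.500] diag=40.967


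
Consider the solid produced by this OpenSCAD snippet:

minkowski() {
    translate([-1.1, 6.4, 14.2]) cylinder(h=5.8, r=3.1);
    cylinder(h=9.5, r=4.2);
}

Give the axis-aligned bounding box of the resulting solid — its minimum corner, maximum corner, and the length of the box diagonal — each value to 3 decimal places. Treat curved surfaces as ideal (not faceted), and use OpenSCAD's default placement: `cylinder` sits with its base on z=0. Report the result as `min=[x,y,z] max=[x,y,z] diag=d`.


min=[-8.400,-0.900,14.200] max=[6.200,13.700,29.500] diag=25.698

A = translate([-1.1, 6.4, 14.2]) cylinder(h=5.8, r=3.1) → bbox [-4.2,3.3,14.2] .. [2,9.5,20]
B = cylinder(h=9.5, r=4.2) → bbox [-4.2,-4.2,0] .. [4.2,4.2,9.5]
lo = A.lo+B.lo = [-4.2-4.2, 3.3-4.2, 14.2+0] = [-8.400,-0.900,14.200]
hi = A.hi+B.hi = [2+4.2, 9.5+4.2, 20+9.5] = [6.200,13.700,29.500]
diag = √(14.6²+14.6²+15.3²) = √660.41 = 25.698


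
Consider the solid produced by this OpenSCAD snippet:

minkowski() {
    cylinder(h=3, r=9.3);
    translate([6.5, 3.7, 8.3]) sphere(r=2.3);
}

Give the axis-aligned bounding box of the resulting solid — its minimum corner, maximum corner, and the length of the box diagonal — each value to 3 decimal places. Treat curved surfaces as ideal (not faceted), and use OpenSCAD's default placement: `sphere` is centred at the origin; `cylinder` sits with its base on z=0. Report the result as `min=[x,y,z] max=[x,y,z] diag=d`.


A = translate([6.5, 3.7, 8.3]) sphere(r=2.3) → bbox [4.2,1.4,6] .. [8.8,6,10.6]
B = cylinder(h=3, r=9.3) → bbox [-9.3,-9.3,0] .. [9.3,9.3,3]
lo = A.lo+B.lo = [4.2-9.3, 1.4-9.3, 6+0] = [-5.100,-7.900,6.000]
hi = A.hi+B.hi = [8.8+9.3, 6+9.3, 10.6+3] = [18.100,15.300,13.600]
diag = √(23.2²+23.2²+7.6²) = √1134.24 = 33.678

min=[-5.100,-7.900,6.000] max=[18.100,15.300,13.600] diag=33.678


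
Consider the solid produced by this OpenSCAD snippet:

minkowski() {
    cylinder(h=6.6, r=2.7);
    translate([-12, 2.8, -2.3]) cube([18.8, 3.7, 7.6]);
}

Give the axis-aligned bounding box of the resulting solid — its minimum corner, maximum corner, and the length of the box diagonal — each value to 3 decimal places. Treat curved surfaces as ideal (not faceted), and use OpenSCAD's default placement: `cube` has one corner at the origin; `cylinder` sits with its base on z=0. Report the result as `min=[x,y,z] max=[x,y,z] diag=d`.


min=[-14.700,0.100,-2.300] max=[9.500,9.200,11.900] diag=29.497

A = translate([-12, 2.8, -2.3]) cube([18.8, 3.7, 7.6]) → bbox [-12,2.8,-2.3] .. [6.8,6.5,5.3]
B = cylinder(h=6.6, r=2.7) → bbox [-2.7,-2.7,0] .. [2.7,2.7,6.6]
lo = A.lo+B.lo = [-12-2.7, 2.8-2.7, -2.3+0] = [-14.700,0.100,-2.300]
hi = A.hi+B.hi = [6.8+2.7, 6.5+2.7, 5.3+6.6] = [9.500,9.200,11.900]
diag = √(24.2²+9.1²+14.2²) = √870.09 = 29.497


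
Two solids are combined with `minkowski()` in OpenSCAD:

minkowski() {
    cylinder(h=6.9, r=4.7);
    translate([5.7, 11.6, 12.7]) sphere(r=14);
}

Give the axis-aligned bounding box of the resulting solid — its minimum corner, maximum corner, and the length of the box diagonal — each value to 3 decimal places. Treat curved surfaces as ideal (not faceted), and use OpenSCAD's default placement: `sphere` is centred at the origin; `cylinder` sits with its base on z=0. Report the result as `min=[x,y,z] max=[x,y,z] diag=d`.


min=[-13.000,-7.100,-1.300] max=[24.400,30.300,33.600] diag=63.368

A = translate([5.7, 11.6, 12.7]) sphere(r=14) → bbox [-8.3,-2.4,-1.3] .. [19.7,25.6,26.7]
B = cylinder(h=6.9, r=4.7) → bbox [-4.7,-4.7,0] .. [4.7,4.7,6.9]
lo = A.lo+B.lo = [-8.3-4.7, -2.4-4.7, -1.3+0] = [-13.000,-7.100,-1.300]
hi = A.hi+B.hi = [19.7+4.7, 25.6+4.7, 26.7+6.9] = [24.400,30.300,33.600]
diag = √(37.4²+37.4²+34.9²) = √4015.53 = 63.368


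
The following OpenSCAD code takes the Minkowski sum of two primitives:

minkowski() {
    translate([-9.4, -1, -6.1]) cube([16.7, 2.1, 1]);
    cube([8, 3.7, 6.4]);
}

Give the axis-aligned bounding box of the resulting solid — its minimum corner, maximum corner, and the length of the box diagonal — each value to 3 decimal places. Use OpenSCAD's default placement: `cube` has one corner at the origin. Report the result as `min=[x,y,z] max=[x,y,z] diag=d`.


min=[-9.400,-1.000,-6.100] max=[15.300,4.800,1.300] diag=26.429

A = translate([-9.4, -1, -6.1]) cube([16.7, 2.1, 1]) → bbox [-9.4,-1,-6.1] .. [7.3,1.1,-5.1]
B = cube([8, 3.7, 6.4]) → bbox [0,0,0] .. [8,3.7,6.4]
lo = A.lo+B.lo = [-9.4+0, -1+0, -6.1+0] = [-9.400,-1.000,-6.100]
hi = A.hi+B.hi = [7.3+8, 1.1+3.7, -5.1+6.4] = [15.300,4.800,1.300]
diag = √(24.7²+5.8²+7.4²) = √698.49 = 26.429


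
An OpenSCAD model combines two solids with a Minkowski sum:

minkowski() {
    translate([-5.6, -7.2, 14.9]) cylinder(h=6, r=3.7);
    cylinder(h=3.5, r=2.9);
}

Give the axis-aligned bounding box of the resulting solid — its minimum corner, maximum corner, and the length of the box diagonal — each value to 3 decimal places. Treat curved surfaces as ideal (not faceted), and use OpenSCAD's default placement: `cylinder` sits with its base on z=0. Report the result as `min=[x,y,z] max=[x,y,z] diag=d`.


min=[-12.200,-13.800,14.900] max=[1.000,-0.600,24.400] diag=20.946

A = translate([-5.6, -7.2, 14.9]) cylinder(h=6, r=3.7) → bbox [-9.3,-10.9,14.9] .. [-1.9,-3.5,20.9]
B = cylinder(h=3.5, r=2.9) → bbox [-2.9,-2.9,0] .. [2.9,2.9,3.5]
lo = A.lo+B.lo = [-9.3-2.9, -10.9-2.9, 14.9+0] = [-12.200,-13.800,14.900]
hi = A.hi+B.hi = [-1.9+2.9, -3.5+2.9, 20.9+3.5] = [1.000,-0.600,24.400]
diag = √(13.2²+13.2²+9.5²) = √438.73 = 20.946


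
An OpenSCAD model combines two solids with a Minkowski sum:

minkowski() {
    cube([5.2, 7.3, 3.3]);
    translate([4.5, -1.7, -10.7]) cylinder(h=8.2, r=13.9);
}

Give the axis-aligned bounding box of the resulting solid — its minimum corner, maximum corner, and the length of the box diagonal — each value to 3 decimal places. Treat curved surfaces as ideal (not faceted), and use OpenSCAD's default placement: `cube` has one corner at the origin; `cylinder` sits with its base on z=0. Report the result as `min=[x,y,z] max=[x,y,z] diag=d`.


min=[-9.400,-15.600,-10.700] max=[23.600,19.500,0.800] diag=49.530

A = translate([4.5, -1.7, -10.7]) cylinder(h=8.2, r=13.9) → bbox [-9.4,-15.6,-10.7] .. [18.4,12.2,-2.5]
B = cube([5.2, 7.3, 3.3]) → bbox [0,0,0] .. [5.2,7.3,3.3]
lo = A.lo+B.lo = [-9.4+0, -15.6+0, -10.7+0] = [-9.400,-15.600,-10.700]
hi = A.hi+B.hi = [18.4+5.2, 12.2+7.3, -2.5+3.3] = [23.600,19.500,0.800]
diag = √(33²+35.1²+11.5²) = √2453.26 = 49.530


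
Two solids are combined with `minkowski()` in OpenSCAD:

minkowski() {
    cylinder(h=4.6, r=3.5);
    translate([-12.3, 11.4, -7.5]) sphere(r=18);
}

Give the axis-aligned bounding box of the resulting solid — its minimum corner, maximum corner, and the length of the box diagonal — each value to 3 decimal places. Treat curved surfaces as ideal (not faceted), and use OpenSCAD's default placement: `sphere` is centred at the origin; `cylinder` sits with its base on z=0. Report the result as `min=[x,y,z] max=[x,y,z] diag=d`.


A = translate([-12.3, 11.4, -7.5]) sphere(r=18) → bbox [-30.3,-6.6,-25.5] .. [5.7,29.4,10.5]
B = cylinder(h=4.6, r=3.5) → bbox [-3.5,-3.5,0] .. [3.5,3.5,4.6]
lo = A.lo+B.lo = [-30.3-3.5, -6.6-3.5, -25.5+0] = [-33.800,-10.100,-25.500]
hi = A.hi+B.hi = [5.7+3.5, 29.4+3.5, 10.5+4.6] = [9.200,32.900,15.100]
diag = √(43²+43²+40.6²) = √5346.36 = 73.119

min=[-33.800,-10.100,-25.500] max=[9.200,32.900,15.100] diag=73.119


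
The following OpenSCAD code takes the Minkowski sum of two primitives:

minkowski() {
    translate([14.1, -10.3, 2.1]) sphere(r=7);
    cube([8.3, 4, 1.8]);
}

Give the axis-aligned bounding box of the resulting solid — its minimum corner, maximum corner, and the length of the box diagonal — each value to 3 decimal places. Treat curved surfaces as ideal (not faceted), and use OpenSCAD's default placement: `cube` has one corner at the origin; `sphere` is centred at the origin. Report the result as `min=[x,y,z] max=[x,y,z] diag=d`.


min=[7.100,-17.300,-4.900] max=[29.400,0.700,10.900] diag=32.725

A = translate([14.1, -10.3, 2.1]) sphere(r=7) → bbox [7.1,-17.3,-4.9] .. [21.1,-3.3,9.1]
B = cube([8.3, 4, 1.8]) → bbox [0,0,0] .. [8.3,4,1.8]
lo = A.lo+B.lo = [7.1+0, -17.3+0, -4.9+0] = [7.100,-17.300,-4.900]
hi = A.hi+B.hi = [21.1+8.3, -3.3+4, 9.1+1.8] = [29.400,0.700,10.900]
diag = √(22.3²+18²+15.8²) = √1070.93 = 32.725
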